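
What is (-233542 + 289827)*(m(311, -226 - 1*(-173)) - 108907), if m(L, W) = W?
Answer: -6132813600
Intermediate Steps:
(-233542 + 289827)*(m(311, -226 - 1*(-173)) - 108907) = (-233542 + 289827)*((-226 - 1*(-173)) - 108907) = 56285*((-226 + 173) - 108907) = 56285*(-53 - 108907) = 56285*(-108960) = -6132813600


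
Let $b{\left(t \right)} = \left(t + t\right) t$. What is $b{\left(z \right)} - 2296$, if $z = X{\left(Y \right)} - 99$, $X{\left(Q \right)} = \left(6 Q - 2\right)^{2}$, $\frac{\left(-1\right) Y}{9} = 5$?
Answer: $10917984154$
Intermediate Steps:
$Y = -45$ ($Y = \left(-9\right) 5 = -45$)
$X{\left(Q \right)} = \left(-2 + 6 Q\right)^{2}$
$z = 73885$ ($z = 4 \left(-1 + 3 \left(-45\right)\right)^{2} - 99 = 4 \left(-1 - 135\right)^{2} - 99 = 4 \left(-136\right)^{2} - 99 = 4 \cdot 18496 - 99 = 73984 - 99 = 73885$)
$b{\left(t \right)} = 2 t^{2}$ ($b{\left(t \right)} = 2 t t = 2 t^{2}$)
$b{\left(z \right)} - 2296 = 2 \cdot 73885^{2} - 2296 = 2 \cdot 5458993225 - 2296 = 10917986450 - 2296 = 10917984154$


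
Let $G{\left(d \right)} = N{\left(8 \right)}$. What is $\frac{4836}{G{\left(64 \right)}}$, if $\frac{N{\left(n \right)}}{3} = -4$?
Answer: $-403$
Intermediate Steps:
$N{\left(n \right)} = -12$ ($N{\left(n \right)} = 3 \left(-4\right) = -12$)
$G{\left(d \right)} = -12$
$\frac{4836}{G{\left(64 \right)}} = \frac{4836}{-12} = 4836 \left(- \frac{1}{12}\right) = -403$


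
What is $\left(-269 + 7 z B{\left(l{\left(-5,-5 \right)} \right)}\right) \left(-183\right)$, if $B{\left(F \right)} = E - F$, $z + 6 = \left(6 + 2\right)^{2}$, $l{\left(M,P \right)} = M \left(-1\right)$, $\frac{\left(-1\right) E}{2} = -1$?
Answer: $272121$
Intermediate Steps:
$E = 2$ ($E = \left(-2\right) \left(-1\right) = 2$)
$l{\left(M,P \right)} = - M$
$z = 58$ ($z = -6 + \left(6 + 2\right)^{2} = -6 + 8^{2} = -6 + 64 = 58$)
$B{\left(F \right)} = 2 - F$
$\left(-269 + 7 z B{\left(l{\left(-5,-5 \right)} \right)}\right) \left(-183\right) = \left(-269 + 7 \cdot 58 \left(2 - \left(-1\right) \left(-5\right)\right)\right) \left(-183\right) = \left(-269 + 406 \left(2 - 5\right)\right) \left(-183\right) = \left(-269 + 406 \left(-3\right)\right) \left(-183\right) = \left(-269 - 1218\right) \left(-183\right) = \left(-1487\right) \left(-183\right) = 272121$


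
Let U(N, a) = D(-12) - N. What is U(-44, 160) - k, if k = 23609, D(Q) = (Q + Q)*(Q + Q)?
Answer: -22989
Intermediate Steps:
D(Q) = 4*Q**2 (D(Q) = (2*Q)*(2*Q) = 4*Q**2)
U(N, a) = 576 - N (U(N, a) = 4*(-12)**2 - N = 4*144 - N = 576 - N)
U(-44, 160) - k = (576 - 1*(-44)) - 1*23609 = (576 + 44) - 23609 = 620 - 23609 = -22989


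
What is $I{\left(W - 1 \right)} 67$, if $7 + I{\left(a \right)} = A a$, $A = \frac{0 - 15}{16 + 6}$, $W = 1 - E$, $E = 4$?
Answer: $- \frac{3149}{11} \approx -286.27$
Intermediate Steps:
$W = -3$ ($W = 1 - 4 = -3$)
$A = - \frac{15}{22} \approx -0.68182$
$I{\left(a \right)} = -7 - \frac{15 a}{22}$
$I{\left(W - 1 \right)} 67 = \left(-7 - \frac{15 \left(-3 - 1\right)}{22}\right) 67 = \left(-7 - - \frac{30}{11}\right) 67 = \left(-7 + \frac{30}{11}\right) 67 = \left(- \frac{47}{11}\right) 67 = - \frac{3149}{11}$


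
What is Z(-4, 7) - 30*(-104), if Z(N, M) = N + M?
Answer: 3123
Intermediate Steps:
Z(N, M) = M + N
Z(-4, 7) - 30*(-104) = (7 - 4) - 30*(-104) = 3 + 3120 = 3123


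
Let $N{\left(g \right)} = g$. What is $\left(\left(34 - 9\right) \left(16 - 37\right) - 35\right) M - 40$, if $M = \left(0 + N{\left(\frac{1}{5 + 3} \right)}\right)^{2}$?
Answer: $- \frac{195}{4} \approx -48.75$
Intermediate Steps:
$M = \frac{1}{64}$ ($M = \left(0 + \frac{1}{5 + 3}\right)^{2} = \left(0 + \frac{1}{8}\right)^{2} = \left(\frac{1}{8}\right)^{2} = \frac{1}{64} \approx 0.015625$)
$\left(\left(34 - 9\right) \left(16 - 37\right) - 35\right) M - 40 = \left(\left(34 - 9\right) \left(16 - 37\right) - 35\right) \frac{1}{64} - 40 = \left(25 \left(-21\right) - 35\right) \frac{1}{64} - 40 = \left(-525 - 35\right) \frac{1}{64} - 40 = \left(-560\right) \frac{1}{64} - 40 = - \frac{35}{4} - 40 = - \frac{195}{4}$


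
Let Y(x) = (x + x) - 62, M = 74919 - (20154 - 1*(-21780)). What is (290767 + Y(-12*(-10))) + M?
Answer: 323930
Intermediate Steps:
M = 32985 (M = 74919 - (20154 + 21780) = 74919 - 1*41934 = 74919 - 41934 = 32985)
Y(x) = -62 + 2*x (Y(x) = 2*x - 62 = -62 + 2*x)
(290767 + Y(-12*(-10))) + M = (290767 + (-62 + 2*(-12*(-10)))) + 32985 = (290767 + (-62 + 2*120)) + 32985 = (290767 + (-62 + 240)) + 32985 = (290767 + 178) + 32985 = 290945 + 32985 = 323930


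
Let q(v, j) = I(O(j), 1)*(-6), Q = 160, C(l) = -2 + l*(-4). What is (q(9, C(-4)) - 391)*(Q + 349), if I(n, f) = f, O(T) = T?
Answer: -202073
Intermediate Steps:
C(l) = -2 - 4*l
q(v, j) = -6 (q(v, j) = 1*(-6) = -6)
(q(9, C(-4)) - 391)*(Q + 349) = (-6 - 391)*(160 + 349) = -397*509 = -202073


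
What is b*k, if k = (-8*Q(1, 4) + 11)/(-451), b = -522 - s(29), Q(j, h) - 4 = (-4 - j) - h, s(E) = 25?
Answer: 27897/451 ≈ 61.856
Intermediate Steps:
Q(j, h) = -h - j (Q(j, h) = 4 + ((-4 - j) - h) = 4 + (-4 - h - j) = -h - j)
b = -547 (b = -522 - 1*25 = -522 - 25 = -547)
k = -51/451 (k = (-8*(-1*4 - 1*1) + 11)/(-451) = (-8*(-4 - 1) + 11)*(-1/451) = (-8*(-5) + 11)*(-1/451) = (40 + 11)*(-1/451) = 51*(-1/451) = -51/451 ≈ -0.11308)
b*k = -547*(-51/451) = 27897/451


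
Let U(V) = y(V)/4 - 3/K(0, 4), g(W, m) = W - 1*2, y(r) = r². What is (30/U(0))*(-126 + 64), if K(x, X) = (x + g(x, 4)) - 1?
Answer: -1860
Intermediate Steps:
g(W, m) = -2 + W (g(W, m) = W - 2 = -2 + W)
K(x, X) = -3 + 2*x (K(x, X) = (x + (-2 + x)) - 1 = (-2 + 2*x) - 1 = -3 + 2*x)
U(V) = 1 + V²/4 (U(V) = V²/4 - 3/(-3 + 2*0) = V²*(¼) - 3/(-3 + 0) = V²/4 - 3/(-3) = V²/4 - 3*(-⅓) = V²/4 + 1 = 1 + V²/4)
(30/U(0))*(-126 + 64) = (30/(1 + (¼)*0²))*(-126 + 64) = (30/(1 + (¼)*0))*(-62) = (30/(1 + 0))*(-62) = (30/1)*(-62) = (30*1)*(-62) = 30*(-62) = -1860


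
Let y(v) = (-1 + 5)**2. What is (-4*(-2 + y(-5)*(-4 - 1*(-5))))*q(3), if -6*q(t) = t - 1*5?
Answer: -56/3 ≈ -18.667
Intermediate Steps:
y(v) = 16 (y(v) = 4**2 = 16)
q(t) = 5/6 - t/6 (q(t) = -(t - 1*5)/6 = -(t - 5)/6 = -(-5 + t)/6 = 5/6 - t/6)
(-4*(-2 + y(-5)*(-4 - 1*(-5))))*q(3) = (-4*(-2 + 16*(-4 - 1*(-5))))*(5/6 - 1/6*3) = (-4*(-2 + 16*(-4 + 5)))*(5/6 - 1/2) = -4*(-2 + 16*1)*(1/3) = -4*(-2 + 16)*(1/3) = -4*14*(1/3) = -56*1/3 = -56/3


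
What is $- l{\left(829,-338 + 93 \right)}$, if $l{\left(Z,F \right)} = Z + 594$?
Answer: $-1423$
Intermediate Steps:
$l{\left(Z,F \right)} = 594 + Z$
$- l{\left(829,-338 + 93 \right)} = - (594 + 829) = \left(-1\right) 1423 = -1423$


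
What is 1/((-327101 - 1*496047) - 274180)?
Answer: -1/1097328 ≈ -9.1130e-7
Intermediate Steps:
1/((-327101 - 1*496047) - 274180) = 1/((-327101 - 496047) - 274180) = 1/(-823148 - 274180) = 1/(-1097328) = -1/1097328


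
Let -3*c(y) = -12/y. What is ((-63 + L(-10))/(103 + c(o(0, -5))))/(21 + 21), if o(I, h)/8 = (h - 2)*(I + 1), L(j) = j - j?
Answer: -21/1441 ≈ -0.014573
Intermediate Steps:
L(j) = 0
o(I, h) = 8*(1 + I)*(-2 + h) (o(I, h) = 8*((h - 2)*(I + 1)) = 8*((-2 + h)*(1 + I)) = 8*((1 + I)*(-2 + h)) = 8*(1 + I)*(-2 + h))
c(y) = 4/y (c(y) = -(-4)/y = 4/y)
((-63 + L(-10))/(103 + c(o(0, -5))))/(21 + 21) = ((-63 + 0)/(103 + 4/(-16 - 16*0 + 8*(-5) + 8*0*(-5))))/(21 + 21) = (-63/(103 + 4/(-16 + 0 - 40 + 0)))/42 = (-63/(103 + 4/(-56)))/42 = (-63/(103 + 4*(-1/56)))/42 = (-63/(103 - 1/14))/42 = (-63/1441/14)/42 = (-63*14/1441)/42 = (1/42)*(-882/1441) = -21/1441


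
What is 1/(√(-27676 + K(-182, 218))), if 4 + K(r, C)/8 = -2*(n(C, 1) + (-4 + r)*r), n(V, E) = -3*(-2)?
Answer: -I*√142359/284718 ≈ -0.0013252*I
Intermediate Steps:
n(V, E) = 6
K(r, C) = -128 - 16*r*(-4 + r) (K(r, C) = -32 + 8*(-2*(6 + (-4 + r)*r)) = -32 + 8*(-2*(6 + r*(-4 + r))) = -32 + 8*(-12 - 2*r*(-4 + r)) = -32 + (-96 - 16*r*(-4 + r)) = -128 - 16*r*(-4 + r))
1/(√(-27676 + K(-182, 218))) = 1/(√(-27676 + (-128 - 16*(-182)² + 64*(-182)))) = 1/(√(-27676 + (-128 - 16*33124 - 11648))) = 1/(√(-27676 + (-128 - 529984 - 11648))) = 1/(√(-27676 - 541760)) = 1/(√(-569436)) = 1/(2*I*√142359) = -I*√142359/284718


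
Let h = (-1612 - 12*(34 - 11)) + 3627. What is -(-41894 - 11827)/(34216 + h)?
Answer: 127/85 ≈ 1.4941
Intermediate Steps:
h = 1739 (h = (-1612 - 12*23) + 3627 = (-1612 - 276) + 3627 = -1888 + 3627 = 1739)
-(-41894 - 11827)/(34216 + h) = -(-41894 - 11827)/(34216 + 1739) = -(-53721)/35955 = -1*(-127/85) = 127/85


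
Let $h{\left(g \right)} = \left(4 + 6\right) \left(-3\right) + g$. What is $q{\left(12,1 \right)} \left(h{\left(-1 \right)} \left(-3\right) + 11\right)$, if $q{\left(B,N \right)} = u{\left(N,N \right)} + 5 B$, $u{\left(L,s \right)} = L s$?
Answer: $6344$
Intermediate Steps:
$h{\left(g \right)} = -30 + g$ ($h{\left(g \right)} = 10 \left(-3\right) + g = -30 + g$)
$q{\left(B,N \right)} = N^{2} + 5 B$ ($q{\left(B,N \right)} = N N + 5 B = N^{2} + 5 B$)
$q{\left(12,1 \right)} \left(h{\left(-1 \right)} \left(-3\right) + 11\right) = \left(1^{2} + 5 \cdot 12\right) \left(\left(-30 - 1\right) \left(-3\right) + 11\right) = \left(1 + 60\right) \left(\left(-31\right) \left(-3\right) + 11\right) = 61 \left(93 + 11\right) = 61 \cdot 104 = 6344$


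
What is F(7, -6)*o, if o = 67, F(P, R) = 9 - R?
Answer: 1005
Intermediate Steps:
F(7, -6)*o = (9 - 1*(-6))*67 = (9 + 6)*67 = 15*67 = 1005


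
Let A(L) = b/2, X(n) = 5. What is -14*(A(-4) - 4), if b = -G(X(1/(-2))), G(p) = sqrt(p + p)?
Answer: 56 + 7*sqrt(10) ≈ 78.136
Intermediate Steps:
G(p) = sqrt(2)*sqrt(p) (G(p) = sqrt(2*p) = sqrt(2)*sqrt(p))
b = -sqrt(10) (b = -sqrt(2)*sqrt(5) = -sqrt(10) ≈ -3.1623)
A(L) = -sqrt(10)/2
-14*(A(-4) - 4) = -14*(-sqrt(10)/2 - 4) = -14*(-4 - sqrt(10)/2) = 56 + 7*sqrt(10)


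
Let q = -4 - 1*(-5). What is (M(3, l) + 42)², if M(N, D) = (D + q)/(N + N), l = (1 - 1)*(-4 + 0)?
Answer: 64009/36 ≈ 1778.0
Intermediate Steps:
q = 1 (q = -4 + 5 = 1)
l = 0 (l = 0*(-4) = 0)
M(N, D) = (1 + D)/(2*N) (M(N, D) = (D + 1)/(N + N) = (1 + D)/((2*N)) = (1 + D)*(1/(2*N)) = (1 + D)/(2*N))
(M(3, l) + 42)² = ((½)*(1 + 0)/3 + 42)² = ((½)*(⅓)*1 + 42)² = (⅙ + 42)² = (253/6)² = 64009/36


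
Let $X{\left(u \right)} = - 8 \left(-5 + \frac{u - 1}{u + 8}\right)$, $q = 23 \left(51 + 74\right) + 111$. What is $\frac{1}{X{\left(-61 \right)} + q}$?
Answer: $\frac{53}{159882} \approx 0.00033149$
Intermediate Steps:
$q = 2986$ ($q = 23 \cdot 125 + 111 = 2875 + 111 = 2986$)
$X{\left(u \right)} = 40 - \frac{8 \left(-1 + u\right)}{8 + u}$ ($X{\left(u \right)} = - 8 \left(-5 + \frac{-1 + u}{8 + u}\right) = 40 - \frac{8 \left(-1 + u\right)}{8 + u}$)
$\frac{1}{X{\left(-61 \right)} + q} = \frac{1}{\frac{8 \left(41 + 4 \left(-61\right)\right)}{8 - 61} + 2986} = \frac{1}{\frac{8 \left(41 - 244\right)}{-53} + 2986} = \frac{1}{8 \left(- \frac{1}{53}\right) \left(-203\right) + 2986} = \frac{1}{\frac{1624}{53} + 2986} = \frac{1}{\frac{159882}{53}} = \frac{53}{159882}$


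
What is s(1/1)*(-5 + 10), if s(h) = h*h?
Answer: 5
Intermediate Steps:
s(h) = h**2
s(1/1)*(-5 + 10) = (1/1)**2*(-5 + 10) = (1*1)**2*5 = 1**2*5 = 1*5 = 5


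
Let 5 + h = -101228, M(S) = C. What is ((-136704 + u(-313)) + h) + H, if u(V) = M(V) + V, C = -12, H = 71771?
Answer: -166491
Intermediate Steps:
M(S) = -12
h = -101233 (h = -5 - 101228 = -101233)
u(V) = -12 + V
((-136704 + u(-313)) + h) + H = ((-136704 + (-12 - 313)) - 101233) + 71771 = ((-136704 - 325) - 101233) + 71771 = (-137029 - 101233) + 71771 = -238262 + 71771 = -166491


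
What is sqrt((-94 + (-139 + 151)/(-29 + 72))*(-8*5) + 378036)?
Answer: 2*sqrt(176480041)/43 ≈ 617.89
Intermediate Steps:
sqrt((-94 + (-139 + 151)/(-29 + 72))*(-8*5) + 378036) = sqrt((-94 + 12/43)*(-40) + 378036) = sqrt(-4030/43*(-40) + 378036) = sqrt(161200/43 + 378036) = sqrt(16416748/43) = 2*sqrt(176480041)/43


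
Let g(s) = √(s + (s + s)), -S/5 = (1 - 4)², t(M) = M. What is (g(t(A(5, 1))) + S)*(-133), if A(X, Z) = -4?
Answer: 5985 - 266*I*√3 ≈ 5985.0 - 460.73*I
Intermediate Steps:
S = -45 (S = -5*(1 - 4)² = -5*(-3)² = -5*9 = -45)
g(s) = √3*√s (g(s) = √(s + 2*s) = √(3*s) = √3*√s)
(g(t(A(5, 1))) + S)*(-133) = (√3*√(-4) - 45)*(-133) = (√3*(2*I) - 45)*(-133) = (2*I*√3 - 45)*(-133) = (-45 + 2*I*√3)*(-133) = 5985 - 266*I*√3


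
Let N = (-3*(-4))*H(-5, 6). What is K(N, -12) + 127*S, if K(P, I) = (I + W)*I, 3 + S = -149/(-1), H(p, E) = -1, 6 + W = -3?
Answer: 18794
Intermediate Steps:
W = -9 (W = -6 - 3 = -9)
S = 146 (S = -3 - 149/(-1) = -3 - 149*(-1) = -3 + 149 = 146)
N = -12 (N = -3*(-4)*(-1) = 12*(-1) = -12)
K(P, I) = I*(-9 + I) (K(P, I) = (I - 9)*I = (-9 + I)*I = I*(-9 + I))
K(N, -12) + 127*S = -12*(-9 - 12) + 127*146 = -12*(-21) + 18542 = 252 + 18542 = 18794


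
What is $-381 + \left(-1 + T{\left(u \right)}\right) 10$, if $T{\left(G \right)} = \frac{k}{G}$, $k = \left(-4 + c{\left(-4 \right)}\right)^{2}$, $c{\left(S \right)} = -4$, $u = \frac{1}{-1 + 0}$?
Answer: $-1031$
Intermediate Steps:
$u = -1$ ($u = \frac{1}{-1} = -1$)
$k = 64$ ($k = \left(-4 - 4\right)^{2} = \left(-8\right)^{2} = 64$)
$T{\left(G \right)} = \frac{64}{G}$
$-381 + \left(-1 + T{\left(u \right)}\right) 10 = -381 + \left(-1 + \frac{64}{-1}\right) 10 = -381 + \left(-1 + 64 \left(-1\right)\right) 10 = -381 + \left(-1 - 64\right) 10 = -381 - 650 = -1031$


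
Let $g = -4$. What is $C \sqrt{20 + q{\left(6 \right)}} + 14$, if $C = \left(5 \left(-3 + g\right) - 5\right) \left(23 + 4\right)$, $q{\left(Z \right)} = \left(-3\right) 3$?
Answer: $14 - 1080 \sqrt{11} \approx -3568.0$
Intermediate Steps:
$q{\left(Z \right)} = -9$
$C = -1080$ ($C = \left(5 \left(-3 - 4\right) - 5\right) \left(23 + 4\right) = \left(5 \left(-7\right) - 5\right) 27 = \left(-35 - 5\right) 27 = \left(-40\right) 27 = -1080$)
$C \sqrt{20 + q{\left(6 \right)}} + 14 = - 1080 \sqrt{20 - 9} + 14 = - 1080 \sqrt{11} + 14 = 14 - 1080 \sqrt{11}$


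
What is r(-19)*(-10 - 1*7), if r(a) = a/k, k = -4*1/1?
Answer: -323/4 ≈ -80.750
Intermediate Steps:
k = -4 (k = -4*1 = -4)
r(a) = -a/4 (r(a) = a/(-4) = a*(-1/4) = -a/4)
r(-19)*(-10 - 1*7) = (-1/4*(-19))*(-10 - 1*7) = 19*(-10 - 7)/4 = (19/4)*(-17) = -323/4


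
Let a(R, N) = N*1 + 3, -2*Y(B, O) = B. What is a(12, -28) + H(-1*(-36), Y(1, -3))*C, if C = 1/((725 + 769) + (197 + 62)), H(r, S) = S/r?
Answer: -3155401/126216 ≈ -25.000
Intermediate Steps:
Y(B, O) = -B/2
a(R, N) = 3 + N (a(R, N) = N + 3 = 3 + N)
C = 1/1753 (C = 1/(1494 + 259) = 1/1753 ≈ 0.00057045)
a(12, -28) + H(-1*(-36), Y(1, -3))*C = (3 - 28) + ((-½*1)/((-1*(-36))))*(1/1753) = -25 - ½/36*(1/1753) = -25 - ½*1/36*(1/1753) = -25 - 1/72*1/1753 = -25 - 1/126216 = -3155401/126216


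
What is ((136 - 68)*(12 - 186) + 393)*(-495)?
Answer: 5662305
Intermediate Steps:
((136 - 68)*(12 - 186) + 393)*(-495) = (68*(-174) + 393)*(-495) = (-11832 + 393)*(-495) = -11439*(-495) = 5662305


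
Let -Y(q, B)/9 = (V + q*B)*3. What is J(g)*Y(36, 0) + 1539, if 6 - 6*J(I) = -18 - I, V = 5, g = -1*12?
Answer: 1269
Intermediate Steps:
g = -12
J(I) = 4 + I/6 (J(I) = 1 - (-18 - I)/6 = 1 + (3 + I/6) = 4 + I/6)
Y(q, B) = -135 - 27*B*q (Y(q, B) = -9*(5 + q*B)*3 = -9*(5 + B*q)*3 = -9*(15 + 3*B*q) = -135 - 27*B*q)
J(g)*Y(36, 0) + 1539 = (4 + (1/6)*(-12))*(-135 - 27*0*36) + 1539 = (4 - 2)*(-135 + 0) + 1539 = 2*(-135) + 1539 = -270 + 1539 = 1269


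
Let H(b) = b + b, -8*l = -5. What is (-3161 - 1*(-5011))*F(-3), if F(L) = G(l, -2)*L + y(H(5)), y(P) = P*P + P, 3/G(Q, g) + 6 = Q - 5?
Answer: 17023700/83 ≈ 2.0510e+5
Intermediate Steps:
l = 5/8 (l = -⅛*(-5) = 5/8 ≈ 0.62500)
H(b) = 2*b
G(Q, g) = 3/(-11 + Q) (G(Q, g) = 3/(-6 + (Q - 5)) = 3/(-6 + (-5 + Q)) = 3/(-11 + Q))
y(P) = P + P² (y(P) = P² + P = P + P²)
F(L) = 110 - 24*L/83 (F(L) = (3/(-11 + 5/8))*L + (2*5)*(1 + 2*5) = (3/(-83/8))*L + 10*(1 + 10) = (3*(-8/83))*L + 10*11 = -24*L/83 + 110 = 110 - 24*L/83)
(-3161 - 1*(-5011))*F(-3) = (-3161 - 1*(-5011))*(110 - 24/83*(-3)) = (-3161 + 5011)*(110 + 72/83) = 1850*(9202/83) = 17023700/83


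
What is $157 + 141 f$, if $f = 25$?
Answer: $3682$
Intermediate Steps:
$157 + 141 f = 157 + 141 \cdot 25 = 157 + 3525 = 3682$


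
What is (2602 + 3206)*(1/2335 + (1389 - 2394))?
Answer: -13629482592/2335 ≈ -5.8370e+6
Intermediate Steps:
(2602 + 3206)*(1/2335 + (1389 - 2394)) = 5808*(1/2335 - 1005) = 5808*(-2346674/2335) = -13629482592/2335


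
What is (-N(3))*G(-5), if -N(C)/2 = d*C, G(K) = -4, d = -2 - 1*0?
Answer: 48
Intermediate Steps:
d = -2 (d = -2 + 0 = -2)
N(C) = 4*C (N(C) = -(-4)*C = 4*C)
(-N(3))*G(-5) = -4*3*(-4) = -1*12*(-4) = -12*(-4) = 48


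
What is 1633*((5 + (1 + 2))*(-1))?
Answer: -13064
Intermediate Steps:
1633*((5 + (1 + 2))*(-1)) = 1633*((5 + 3)*(-1)) = 1633*(8*(-1)) = 1633*(-8) = -13064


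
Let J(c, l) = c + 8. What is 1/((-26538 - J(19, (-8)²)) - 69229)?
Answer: -1/95794 ≈ -1.0439e-5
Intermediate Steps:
J(c, l) = 8 + c
1/((-26538 - J(19, (-8)²)) - 69229) = 1/((-26538 - (8 + 19)) - 69229) = 1/((-26538 - 1*27) - 69229) = 1/((-26538 - 27) - 69229) = 1/(-26565 - 69229) = 1/(-95794) = -1/95794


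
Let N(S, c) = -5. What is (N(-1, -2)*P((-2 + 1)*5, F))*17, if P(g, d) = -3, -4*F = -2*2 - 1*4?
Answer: 255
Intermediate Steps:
F = 2 (F = -(-2*2 - 1*4)/4 = -(-4 - 4)/4 = -¼*(-8) = 2)
(N(-1, -2)*P((-2 + 1)*5, F))*17 = -5*(-3)*17 = 15*17 = 255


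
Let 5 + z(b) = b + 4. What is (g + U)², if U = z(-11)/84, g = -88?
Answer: 380689/49 ≈ 7769.2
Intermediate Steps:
z(b) = -1 + b (z(b) = -5 + (b + 4) = -5 + (4 + b) = -1 + b)
U = -⅐ (U = (-1 - 11)/84 = -12*1/84 = -⅐ ≈ -0.14286)
(g + U)² = (-88 - ⅐)² = (-617/7)² = 380689/49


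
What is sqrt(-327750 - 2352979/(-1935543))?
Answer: I*sqrt(1227854023222227153)/1935543 ≈ 572.49*I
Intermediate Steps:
sqrt(-327750 - 2352979/(-1935543)) = sqrt(-327750 - 2352979*(-1/1935543)) = sqrt(-327750 + 2352979/1935543) = sqrt(-634371865271/1935543) = I*sqrt(1227854023222227153)/1935543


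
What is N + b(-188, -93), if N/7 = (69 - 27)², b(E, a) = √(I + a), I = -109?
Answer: 12348 + I*√202 ≈ 12348.0 + 14.213*I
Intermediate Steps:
b(E, a) = √(-109 + a)
N = 12348 (N = 7*(69 - 27)² = 7*42² = 7*1764 = 12348)
N + b(-188, -93) = 12348 + √(-109 - 93) = 12348 + √(-202) = 12348 + I*√202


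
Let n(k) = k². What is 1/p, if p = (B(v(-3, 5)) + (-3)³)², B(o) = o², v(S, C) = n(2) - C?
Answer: 1/676 ≈ 0.0014793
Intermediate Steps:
v(S, C) = 4 - C (v(S, C) = 2² - C = 4 - C)
p = 676 (p = ((4 - 1*5)² + (-3)³)² = ((4 - 5)² - 27)² = ((-1)² - 27)² = (1 - 27)² = (-26)² = 676)
1/p = 1/676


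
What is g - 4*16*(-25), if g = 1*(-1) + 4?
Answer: 1603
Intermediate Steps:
g = 3 (g = -1 + 4 = 3)
g - 4*16*(-25) = 3 - 4*16*(-25) = 3 - 64*(-25) = 3 + 1600 = 1603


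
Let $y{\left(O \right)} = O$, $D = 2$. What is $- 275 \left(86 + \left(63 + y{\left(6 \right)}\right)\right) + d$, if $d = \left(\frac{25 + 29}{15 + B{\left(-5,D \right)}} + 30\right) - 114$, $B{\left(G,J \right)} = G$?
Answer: $- \frac{213518}{5} \approx -42704.0$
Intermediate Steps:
$d = - \frac{393}{5}$ ($d = \left(\frac{25 + 29}{15 - 5} + 30\right) - 114 = \left(\frac{54}{10} + 30\right) - 114 = \left(54 \cdot \frac{1}{10} + 30\right) - 114 = \left(\frac{27}{5} + 30\right) - 114 = \frac{177}{5} - 114 = - \frac{393}{5} \approx -78.6$)
$- 275 \left(86 + \left(63 + y{\left(6 \right)}\right)\right) + d = - 275 \left(86 + \left(63 + 6\right)\right) - \frac{393}{5} = - 275 \left(86 + 69\right) - \frac{393}{5} = \left(-275\right) 155 - \frac{393}{5} = -42625 - \frac{393}{5} = - \frac{213518}{5}$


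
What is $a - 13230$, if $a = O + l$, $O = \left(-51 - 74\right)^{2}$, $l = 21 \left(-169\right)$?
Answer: $-1154$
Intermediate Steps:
$l = -3549$
$O = 15625$ ($O = \left(-125\right)^{2} = 15625$)
$a = 12076$ ($a = 15625 - 3549 = 12076$)
$a - 13230 = 12076 - 13230 = -1154$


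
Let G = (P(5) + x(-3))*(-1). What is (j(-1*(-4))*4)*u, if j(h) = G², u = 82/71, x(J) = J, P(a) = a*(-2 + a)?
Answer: 47232/71 ≈ 665.24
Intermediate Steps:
u = 82/71 (u = 82*(1/71) = 82/71 ≈ 1.1549)
G = -12 (G = (5*(-2 + 5) - 3)*(-1) = (5*3 - 3)*(-1) = (15 - 3)*(-1) = 12*(-1) = -12)
j(h) = 144 (j(h) = (-12)² = 144)
(j(-1*(-4))*4)*u = (144*4)*(82/71) = 576*(82/71) = 47232/71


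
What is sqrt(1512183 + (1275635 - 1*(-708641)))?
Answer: 43*sqrt(1891) ≈ 1869.9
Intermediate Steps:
sqrt(1512183 + (1275635 - 1*(-708641))) = sqrt(1512183 + (1275635 + 708641)) = sqrt(1512183 + 1984276) = sqrt(3496459) = 43*sqrt(1891)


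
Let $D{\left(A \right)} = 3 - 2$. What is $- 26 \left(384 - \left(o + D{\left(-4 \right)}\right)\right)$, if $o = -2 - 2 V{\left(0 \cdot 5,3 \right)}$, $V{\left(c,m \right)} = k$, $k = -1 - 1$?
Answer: $-9906$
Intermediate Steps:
$D{\left(A \right)} = 1$ ($D{\left(A \right)} = 3 - 2 = 1$)
$k = -2$
$V{\left(c,m \right)} = -2$
$o = 2$ ($o = -2 - -4 = -2 + 4 = 2$)
$- 26 \left(384 - \left(o + D{\left(-4 \right)}\right)\right) = - 26 \left(384 - \left(2 + 1\right)\right) = - 26 \left(384 - 3\right) = \left(-26\right) 381 = -9906$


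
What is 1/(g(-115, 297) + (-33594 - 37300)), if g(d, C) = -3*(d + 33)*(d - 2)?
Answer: -1/99676 ≈ -1.0032e-5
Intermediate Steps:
g(d, C) = -3*(-2 + d)*(33 + d) (g(d, C) = -3*(33 + d)*(-2 + d) = -3*(-2 + d)*(33 + d))
1/(g(-115, 297) + (-33594 - 37300)) = 1/((198 - 93*(-115) - 3*(-115)²) + (-33594 - 37300)) = 1/((198 + 10695 - 3*13225) - 70894) = 1/((198 + 10695 - 39675) - 70894) = 1/(-28782 - 70894) = 1/(-99676) = -1/99676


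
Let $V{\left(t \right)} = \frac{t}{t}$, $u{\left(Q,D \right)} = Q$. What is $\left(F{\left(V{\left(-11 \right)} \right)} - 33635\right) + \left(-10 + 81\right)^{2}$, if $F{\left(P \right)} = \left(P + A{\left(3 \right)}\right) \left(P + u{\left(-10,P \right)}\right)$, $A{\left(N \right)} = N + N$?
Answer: $-28657$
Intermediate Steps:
$A{\left(N \right)} = 2 N$
$V{\left(t \right)} = 1$
$F{\left(P \right)} = \left(-10 + P\right) \left(6 + P\right)$ ($F{\left(P \right)} = \left(P + 2 \cdot 3\right) \left(P - 10\right) = \left(P + 6\right) \left(-10 + P\right) = \left(6 + P\right) \left(-10 + P\right) = \left(-10 + P\right) \left(6 + P\right)$)
$\left(F{\left(V{\left(-11 \right)} \right)} - 33635\right) + \left(-10 + 81\right)^{2} = \left(\left(-60 + 1^{2} - 4\right) - 33635\right) + \left(-10 + 81\right)^{2} = \left(\left(-60 + 1 - 4\right) - 33635\right) + 71^{2} = \left(-63 - 33635\right) + 5041 = -33698 + 5041 = -28657$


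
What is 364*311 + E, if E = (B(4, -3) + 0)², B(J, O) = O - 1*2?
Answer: 113229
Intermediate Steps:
B(J, O) = -2 + O (B(J, O) = O - 2 = -2 + O)
E = 25 (E = ((-2 - 3) + 0)² = (-5 + 0)² = (-5)² = 25)
364*311 + E = 364*311 + 25 = 113204 + 25 = 113229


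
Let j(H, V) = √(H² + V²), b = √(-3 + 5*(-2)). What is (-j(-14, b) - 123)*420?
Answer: -51660 - 420*√183 ≈ -57342.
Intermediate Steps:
b = I*√13 (b = √(-3 - 10) = √(-13) = I*√13 ≈ 3.6056*I)
(-j(-14, b) - 123)*420 = (-√((-14)² + (I*√13)²) - 123)*420 = (-√(196 - 13) - 123)*420 = (-√183 - 123)*420 = (-123 - √183)*420 = -51660 - 420*√183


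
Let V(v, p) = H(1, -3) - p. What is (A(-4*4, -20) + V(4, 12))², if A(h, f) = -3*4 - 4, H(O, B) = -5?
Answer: 1089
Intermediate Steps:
A(h, f) = -16 (A(h, f) = -12 - 4 = -16)
V(v, p) = -5 - p
(A(-4*4, -20) + V(4, 12))² = (-16 + (-5 - 1*12))² = (-16 + (-5 - 12))² = (-16 - 17)² = (-33)² = 1089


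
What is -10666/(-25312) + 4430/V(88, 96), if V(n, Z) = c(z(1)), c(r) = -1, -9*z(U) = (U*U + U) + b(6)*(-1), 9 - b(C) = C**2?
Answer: -56060747/12656 ≈ -4429.6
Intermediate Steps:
b(C) = 9 - C**2
z(U) = -3 - U/9 - U**2/9 (z(U) = -((U*U + U) + (9 - 1*6**2)*(-1))/9 = -((U**2 + U) + (9 - 1*36)*(-1))/9 = -((U + U**2) + (9 - 36)*(-1))/9 = -((U + U**2) - 27*(-1))/9 = -((U + U**2) + 27)/9 = -(27 + U + U**2)/9 = -3 - U/9 - U**2/9)
V(n, Z) = -1
-10666/(-25312) + 4430/V(88, 96) = -10666/(-25312) + 4430/(-1) = -10666*(-1/25312) + 4430*(-1) = 5333/12656 - 4430 = -56060747/12656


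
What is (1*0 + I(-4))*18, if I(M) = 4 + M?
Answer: 0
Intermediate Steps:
(1*0 + I(-4))*18 = (1*0 + (4 - 4))*18 = (0 + 0)*18 = 0*18 = 0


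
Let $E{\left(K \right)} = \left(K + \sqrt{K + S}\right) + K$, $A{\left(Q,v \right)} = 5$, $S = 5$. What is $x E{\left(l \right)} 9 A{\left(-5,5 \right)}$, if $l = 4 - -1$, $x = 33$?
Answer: $14850 + 1485 \sqrt{10} \approx 19546.0$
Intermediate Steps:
$l = 5$ ($l = 4 + 1 = 5$)
$E{\left(K \right)} = \sqrt{5 + K} + 2 K$ ($E{\left(K \right)} = \left(K + \sqrt{K + 5}\right) + K = \left(K + \sqrt{5 + K}\right) + K = \sqrt{5 + K} + 2 K$)
$x E{\left(l \right)} 9 A{\left(-5,5 \right)} = 33 \left(\sqrt{5 + 5} + 2 \cdot 5\right) 9 \cdot 5 = 33 \left(\sqrt{10} + 10\right) 9 \cdot 5 = 33 \left(10 + \sqrt{10}\right) 9 \cdot 5 = 33 \left(90 + 9 \sqrt{10}\right) 5 = 33 \left(450 + 45 \sqrt{10}\right) = 14850 + 1485 \sqrt{10}$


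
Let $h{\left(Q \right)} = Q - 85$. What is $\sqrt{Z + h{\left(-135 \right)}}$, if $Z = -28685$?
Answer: $i \sqrt{28905} \approx 170.01 i$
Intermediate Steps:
$h{\left(Q \right)} = -85 + Q$
$\sqrt{Z + h{\left(-135 \right)}} = \sqrt{-28685 - 220} = \sqrt{-28905} = i \sqrt{28905}$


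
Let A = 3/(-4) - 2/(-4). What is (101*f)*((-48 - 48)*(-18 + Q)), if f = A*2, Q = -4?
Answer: -106656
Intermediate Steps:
A = -1/4 (A = 3*(-1/4) - 2*(-1/4) = -3/4 + 1/2 = -1/4 ≈ -0.25000)
f = -1/2 (f = -1/4*2 = -1/2 ≈ -0.50000)
(101*f)*((-48 - 48)*(-18 + Q)) = (101*(-1/2))*((-48 - 48)*(-18 - 4)) = -(-4848)*(-22) = -101/2*2112 = -106656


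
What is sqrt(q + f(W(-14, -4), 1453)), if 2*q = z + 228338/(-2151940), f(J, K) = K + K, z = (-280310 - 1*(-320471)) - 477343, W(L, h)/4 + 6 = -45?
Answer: I*sqrt(249701053551725965)/1075970 ≈ 464.42*I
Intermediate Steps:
W(L, h) = -204 (W(L, h) = -24 + 4*(-45) = -24 - 180 = -204)
z = -437182 (z = (-280310 + 320471) - 477343 = 40161 - 477343 = -437182)
f(J, K) = 2*K
q = -470394830709/2151940 (q = (-437182 + 228338/(-2151940))/2 = (-437182 + 228338*(-1/2151940))/2 = (-437182 - 114169/1075970)/2 = (1/2)*(-470394830709/1075970) = -470394830709/2151940 ≈ -2.1859e+5)
sqrt(q + f(W(-14, -4), 1453)) = sqrt(-470394830709/2151940 + 2*1453) = sqrt(-470394830709/2151940 + 2906) = sqrt(-464141293069/2151940) = I*sqrt(249701053551725965)/1075970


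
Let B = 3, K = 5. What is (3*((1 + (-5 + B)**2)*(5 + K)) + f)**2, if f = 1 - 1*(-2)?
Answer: 23409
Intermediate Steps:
f = 3 (f = 1 + 2 = 3)
(3*((1 + (-5 + B)**2)*(5 + K)) + f)**2 = (3*((1 + (-5 + 3)**2)*(5 + 5)) + 3)**2 = (3*((1 + (-2)**2)*10) + 3)**2 = (3*((1 + 4)*10) + 3)**2 = (3*(5*10) + 3)**2 = (3*50 + 3)**2 = (150 + 3)**2 = 153**2 = 23409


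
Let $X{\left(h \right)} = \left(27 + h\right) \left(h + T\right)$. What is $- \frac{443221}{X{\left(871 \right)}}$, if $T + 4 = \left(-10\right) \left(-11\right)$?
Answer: $- \frac{443221}{877346} \approx -0.50518$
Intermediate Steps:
$T = 106$ ($T = -4 - -110 = -4 + 110 = 106$)
$X{\left(h \right)} = \left(27 + h\right) \left(106 + h\right)$ ($X{\left(h \right)} = \left(27 + h\right) \left(h + 106\right) = \left(27 + h\right) \left(106 + h\right)$)
$- \frac{443221}{X{\left(871 \right)}} = - \frac{443221}{2862 + 871^{2} + 133 \cdot 871} = - \frac{443221}{2862 + 758641 + 115843} = - \frac{443221}{877346}$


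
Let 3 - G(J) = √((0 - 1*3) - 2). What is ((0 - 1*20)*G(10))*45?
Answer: -2700 + 900*I*√5 ≈ -2700.0 + 2012.5*I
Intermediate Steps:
G(J) = 3 - I*√5 (G(J) = 3 - √((0 - 1*3) - 2) = 3 - √((0 - 3) - 2) = 3 - √(-3 - 2) = 3 - √(-5) = 3 - I*√5)
((0 - 1*20)*G(10))*45 = ((0 - 1*20)*(3 - I*√5))*45 = ((0 - 20)*(3 - I*√5))*45 = -20*(3 - I*√5)*45 = (-60 + 20*I*√5)*45 = -2700 + 900*I*√5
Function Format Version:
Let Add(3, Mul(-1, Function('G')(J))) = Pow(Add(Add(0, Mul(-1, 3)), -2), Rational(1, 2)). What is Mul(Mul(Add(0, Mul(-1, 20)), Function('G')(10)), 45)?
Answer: Add(-2700, Mul(900, I, Pow(5, Rational(1, 2)))) ≈ Add(-2700.0, Mul(2012.5, I))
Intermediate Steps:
Function('G')(J) = Add(3, Mul(-1, I, Pow(5, Rational(1, 2)))) (Function('G')(J) = Add(3, Mul(-1, Pow(Add(Add(0, Mul(-1, 3)), -2), Rational(1, 2)))) = Add(3, Mul(-1, Pow(Add(Add(0, -3), -2), Rational(1, 2)))) = Add(3, Mul(-1, Pow(Add(-3, -2), Rational(1, 2)))) = Add(3, Mul(-1, Pow(-5, Rational(1, 2)))) = Add(3, Mul(-1, Mul(I, Pow(5, Rational(1, 2))))) = Add(3, Mul(-1, I, Pow(5, Rational(1, 2)))))
Mul(Mul(Add(0, Mul(-1, 20)), Function('G')(10)), 45) = Mul(Mul(Add(0, Mul(-1, 20)), Add(3, Mul(-1, I, Pow(5, Rational(1, 2))))), 45) = Mul(Mul(Add(0, -20), Add(3, Mul(-1, I, Pow(5, Rational(1, 2))))), 45) = Mul(Mul(-20, Add(3, Mul(-1, I, Pow(5, Rational(1, 2))))), 45) = Mul(Add(-60, Mul(20, I, Pow(5, Rational(1, 2)))), 45) = Add(-2700, Mul(900, I, Pow(5, Rational(1, 2))))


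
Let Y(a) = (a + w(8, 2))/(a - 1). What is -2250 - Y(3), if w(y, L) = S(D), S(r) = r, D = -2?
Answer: -4501/2 ≈ -2250.5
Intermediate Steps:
w(y, L) = -2
Y(a) = (-2 + a)/(-1 + a) (Y(a) = (a - 2)/(a - 1) = (-2 + a)/(-1 + a))
-2250 - Y(3) = -2250 - (-2 + 3)/(-1 + 3) = -2250 - 1/2 = -2250 - 1*½ = -2250 - ½ = -4501/2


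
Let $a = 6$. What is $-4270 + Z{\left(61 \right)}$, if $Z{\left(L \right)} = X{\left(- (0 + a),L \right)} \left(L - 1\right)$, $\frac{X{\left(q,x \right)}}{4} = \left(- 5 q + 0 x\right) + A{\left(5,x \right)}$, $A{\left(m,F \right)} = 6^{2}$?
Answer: $11570$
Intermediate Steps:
$A{\left(m,F \right)} = 36$
$X{\left(q,x \right)} = 144 - 20 q$ ($X{\left(q,x \right)} = 4 \left(\left(- 5 q + 0 x\right) + 36\right) = 4 \left(\left(- 5 q + 0\right) + 36\right) = 4 \left(- 5 q + 36\right) = 4 \left(36 - 5 q\right) = 144 - 20 q$)
$Z{\left(L \right)} = -264 + 264 L$ ($Z{\left(L \right)} = \left(144 - 20 \left(- (0 + 6)\right)\right) \left(L - 1\right) = \left(144 - 20 \left(\left(-1\right) 6\right)\right) \left(-1 + L\right) = \left(144 - -120\right) \left(-1 + L\right) = \left(144 + 120\right) \left(-1 + L\right) = 264 \left(-1 + L\right) = -264 + 264 L$)
$-4270 + Z{\left(61 \right)} = -4270 + \left(-264 + 264 \cdot 61\right) = -4270 + \left(-264 + 16104\right) = -4270 + 15840 = 11570$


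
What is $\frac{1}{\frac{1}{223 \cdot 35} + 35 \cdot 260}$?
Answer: $\frac{7805}{71025501} \approx 0.00010989$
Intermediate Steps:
$\frac{1}{\frac{1}{223 \cdot 35} + 35 \cdot 260} = \frac{1}{\frac{1}{7805} + 9100} = \frac{1}{\frac{71025501}{7805}} = \frac{7805}{71025501}$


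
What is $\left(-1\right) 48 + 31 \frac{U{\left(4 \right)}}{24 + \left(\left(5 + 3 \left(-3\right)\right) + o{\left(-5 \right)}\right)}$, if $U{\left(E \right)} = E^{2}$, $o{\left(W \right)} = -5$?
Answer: $- \frac{224}{15} \approx -14.933$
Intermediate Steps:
$\left(-1\right) 48 + 31 \frac{U{\left(4 \right)}}{24 + \left(\left(5 + 3 \left(-3\right)\right) + o{\left(-5 \right)}\right)} = \left(-1\right) 48 + 31 \frac{4^{2}}{24 + \left(\left(5 + 3 \left(-3\right)\right) - 5\right)} = -48 + 31 \frac{16}{24 + \left(\left(5 - 9\right) - 5\right)} = -48 + 31 \frac{16}{24 - 9} = -48 + 31 \cdot \frac{16}{15} = -48 + \frac{496}{15} = - \frac{224}{15}$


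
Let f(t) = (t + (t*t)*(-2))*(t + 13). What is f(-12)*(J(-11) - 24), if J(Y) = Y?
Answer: 10500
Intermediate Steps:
f(t) = (13 + t)*(t - 2*t²) (f(t) = (t + t²*(-2))*(13 + t) = (t - 2*t²)*(13 + t) = (13 + t)*(t - 2*t²))
f(-12)*(J(-11) - 24) = (-12*(13 - 25*(-12) - 2*(-12)²))*(-11 - 24) = -12*(13 + 300 - 2*144)*(-35) = -12*(13 + 300 - 288)*(-35) = -12*25*(-35) = -300*(-35) = 10500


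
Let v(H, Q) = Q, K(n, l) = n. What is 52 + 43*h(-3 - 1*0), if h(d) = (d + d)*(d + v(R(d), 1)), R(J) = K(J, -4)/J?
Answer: 568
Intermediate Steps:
R(J) = 1 (R(J) = J/J = 1)
h(d) = 2*d*(1 + d) (h(d) = (d + d)*(d + 1) = (2*d)*(1 + d) = 2*d*(1 + d))
52 + 43*h(-3 - 1*0) = 52 + 43*(2*(-3 - 1*0)*(1 + (-3 - 1*0))) = 52 + 43*(2*(-3 + 0)*(1 + (-3 + 0))) = 52 + 43*(2*(-3)*(1 - 3)) = 52 + 43*(2*(-3)*(-2)) = 52 + 43*12 = 52 + 516 = 568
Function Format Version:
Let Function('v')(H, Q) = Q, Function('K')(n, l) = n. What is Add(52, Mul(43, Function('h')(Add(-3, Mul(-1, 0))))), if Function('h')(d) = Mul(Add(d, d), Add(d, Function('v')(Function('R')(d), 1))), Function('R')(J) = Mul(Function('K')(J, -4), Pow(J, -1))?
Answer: 568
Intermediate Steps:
Function('R')(J) = 1 (Function('R')(J) = Mul(J, Pow(J, -1)) = 1)
Function('h')(d) = Mul(2, d, Add(1, d)) (Function('h')(d) = Mul(Add(d, d), Add(d, 1)) = Mul(Mul(2, d), Add(1, d)) = Mul(2, d, Add(1, d)))
Add(52, Mul(43, Function('h')(Add(-3, Mul(-1, 0))))) = Add(52, Mul(43, Mul(2, Add(-3, Mul(-1, 0)), Add(1, Add(-3, Mul(-1, 0)))))) = Add(52, Mul(43, Mul(2, Add(-3, 0), Add(1, Add(-3, 0))))) = Add(52, Mul(43, Mul(2, -3, Add(1, -3)))) = Add(52, Mul(43, Mul(2, -3, -2))) = Add(52, Mul(43, 12)) = Add(52, 516) = 568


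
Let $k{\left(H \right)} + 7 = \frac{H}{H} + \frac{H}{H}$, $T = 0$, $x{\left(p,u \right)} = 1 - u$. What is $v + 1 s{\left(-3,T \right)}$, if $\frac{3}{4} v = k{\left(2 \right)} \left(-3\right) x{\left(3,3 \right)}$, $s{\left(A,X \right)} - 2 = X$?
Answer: $-38$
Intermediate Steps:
$s{\left(A,X \right)} = 2 + X$
$k{\left(H \right)} = -5$ ($k{\left(H \right)} = -7 + \left(\frac{H}{H} + \frac{H}{H}\right) = -7 + \left(1 + 1\right) = -7 + 2 = -5$)
$v = -40$ ($v = \frac{4 \left(-5\right) \left(-3\right) \left(1 - 3\right)}{3} = \frac{4 \cdot 15 \left(1 - 3\right)}{3} = \frac{4 \cdot 15 \left(-2\right)}{3} = \frac{4}{3} \left(-30\right) = -40$)
$v + 1 s{\left(-3,T \right)} = -40 + 1 \left(2 + 0\right) = -40 + 1 \cdot 2 = -40 + 2 = -38$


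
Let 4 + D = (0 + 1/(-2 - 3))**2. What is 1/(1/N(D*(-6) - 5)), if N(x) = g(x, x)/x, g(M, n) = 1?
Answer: 25/469 ≈ 0.053305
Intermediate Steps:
D = -99/25 (D = -4 + (0 + 1/(-2 - 3))**2 = -4 + (0 + 1/(-5))**2 = -4 + (0 - 1/5)**2 = -4 + (-1/5)**2 = -4 + 1/25 = -99/25 ≈ -3.9600)
N(x) = 1/x
1/(1/N(D*(-6) - 5)) = 1/(1/(1/(-99/25*(-6) - 5))) = 1/(1/(1/(594/25 - 5))) = 1/(1/(1/(469/25))) = 1/(1/(25/469)) = 1/(469/25) = 25/469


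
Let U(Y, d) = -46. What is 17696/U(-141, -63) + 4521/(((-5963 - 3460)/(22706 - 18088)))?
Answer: -187856066/72243 ≈ -2600.3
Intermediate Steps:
17696/U(-141, -63) + 4521/(((-5963 - 3460)/(22706 - 18088))) = 17696/(-46) + 4521/(((-5963 - 3460)/(22706 - 18088))) = 17696*(-1/46) + 4521/((-9423/4618)) = -8848/23 + 4521/((-9423*1/4618)) = -8848/23 + 4521/(-9423/4618) = -8848/23 + 4521*(-4618/9423) = -8848/23 - 6959326/3141 = -187856066/72243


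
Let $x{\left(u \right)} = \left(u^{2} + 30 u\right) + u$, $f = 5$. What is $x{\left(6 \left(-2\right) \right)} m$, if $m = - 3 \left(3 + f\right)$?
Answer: $5472$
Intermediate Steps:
$m = -24$ ($m = - 3 \left(3 + 5\right) = \left(-3\right) 8 = -24$)
$x{\left(u \right)} = u^{2} + 31 u$
$x{\left(6 \left(-2\right) \right)} m = 6 \left(-2\right) \left(31 + 6 \left(-2\right)\right) \left(-24\right) = - 12 \left(31 - 12\right) \left(-24\right) = \left(-12\right) 19 \left(-24\right) = \left(-228\right) \left(-24\right) = 5472$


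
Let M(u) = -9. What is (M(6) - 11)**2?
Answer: 400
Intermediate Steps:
(M(6) - 11)**2 = (-9 - 11)**2 = (-20)**2 = 400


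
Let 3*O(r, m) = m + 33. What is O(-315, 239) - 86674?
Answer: -259750/3 ≈ -86583.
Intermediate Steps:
O(r, m) = 11 + m/3 (O(r, m) = (m + 33)/3 = (33 + m)/3 = 11 + m/3)
O(-315, 239) - 86674 = (11 + (⅓)*239) - 86674 = (11 + 239/3) - 86674 = 272/3 - 86674 = -259750/3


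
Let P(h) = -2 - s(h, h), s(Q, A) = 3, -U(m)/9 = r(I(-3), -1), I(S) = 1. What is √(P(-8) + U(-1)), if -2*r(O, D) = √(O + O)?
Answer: √(-20 + 18*√2)/2 ≈ 1.1679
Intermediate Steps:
r(O, D) = -√2*√O/2 (r(O, D) = -√(O + O)/2 = -√2*√O/2)
U(m) = 9*√2/2 (U(m) = -(-9)*√2*√1/2 = -(-9)*√2/2 = 9*√2/2)
P(h) = -5 (P(h) = -2 - 1*3 = -2 - 3 = -5)
√(P(-8) + U(-1)) = √(-5 + 9*√2/2)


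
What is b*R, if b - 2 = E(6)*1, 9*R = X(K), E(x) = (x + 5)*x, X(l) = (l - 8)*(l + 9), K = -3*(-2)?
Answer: -680/3 ≈ -226.67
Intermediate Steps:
K = 6
X(l) = (-8 + l)*(9 + l)
E(x) = x*(5 + x) (E(x) = (5 + x)*x = x*(5 + x))
R = -10/3 (R = (-72 + 6 + 6²)/9 = (-72 + 6 + 36)/9 = (⅑)*(-30) = -10/3 ≈ -3.3333)
b = 68 (b = 2 + (6*(5 + 6))*1 = 2 + (6*11)*1 = 2 + 66*1 = 2 + 66 = 68)
b*R = 68*(-10/3) = -680/3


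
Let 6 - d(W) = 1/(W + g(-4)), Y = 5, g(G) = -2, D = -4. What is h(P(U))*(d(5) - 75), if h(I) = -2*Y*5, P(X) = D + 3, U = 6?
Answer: 10400/3 ≈ 3466.7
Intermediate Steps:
P(X) = -1 (P(X) = -4 + 3 = -1)
h(I) = -50 (h(I) = -2*5*5 = -10*5 = -50)
d(W) = 6 - 1/(-2 + W) (d(W) = 6 - 1/(W - 2) = 6 - 1/(-2 + W))
h(P(U))*(d(5) - 75) = -50*((-13 + 6*5)/(-2 + 5) - 75) = -50*((-13 + 30)/3 - 75) = -50*((⅓)*17 - 75) = -50*(17/3 - 75) = -50*(-208/3) = 10400/3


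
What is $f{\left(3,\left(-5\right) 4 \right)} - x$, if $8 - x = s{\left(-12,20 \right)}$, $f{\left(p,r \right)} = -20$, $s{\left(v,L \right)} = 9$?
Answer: $-19$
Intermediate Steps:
$x = -1$ ($x = 8 - 9 = -1$)
$f{\left(3,\left(-5\right) 4 \right)} - x = -20 - -1 = -20 + 1 = -19$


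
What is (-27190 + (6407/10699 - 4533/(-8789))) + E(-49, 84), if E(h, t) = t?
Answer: -2548767539476/94033511 ≈ -27105.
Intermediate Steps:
(-27190 + (6407/10699 - 4533/(-8789))) + E(-49, 84) = (-27190 + (6407/10699 - 4533/(-8789))) + 84 = (-27190 + (6407*(1/10699) - 4533*(-1/8789))) + 84 = (-27190 + (6407/10699 + 4533/8789)) + 84 = (-27190 + 104809690/94033511) + 84 = -2556666354400/94033511 + 84 = -2548767539476/94033511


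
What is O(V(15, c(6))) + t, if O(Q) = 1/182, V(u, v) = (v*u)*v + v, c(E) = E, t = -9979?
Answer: -1816177/182 ≈ -9979.0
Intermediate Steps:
V(u, v) = v + u*v² (V(u, v) = (u*v)*v + v = u*v² + v = v + u*v²)
O(Q) = 1/182
O(V(15, c(6))) + t = 1/182 - 9979 = -1816177/182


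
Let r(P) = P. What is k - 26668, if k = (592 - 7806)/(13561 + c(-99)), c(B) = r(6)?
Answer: -361811970/13567 ≈ -26669.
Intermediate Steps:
c(B) = 6
k = -7214/13567 (k = (592 - 7806)/(13561 + 6) = -7214/13567 ≈ -0.53173)
k - 26668 = -7214/13567 - 26668 = -361811970/13567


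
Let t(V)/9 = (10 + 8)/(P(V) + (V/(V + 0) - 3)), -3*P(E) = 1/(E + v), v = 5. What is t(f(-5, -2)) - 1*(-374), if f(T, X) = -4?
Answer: 2132/7 ≈ 304.57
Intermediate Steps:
P(E) = -1/(3*(5 + E)) (P(E) = -1/(3*(E + 5)) = -1/(3*(5 + E)))
t(V) = 162/(-2 - 1/(15 + 3*V)) (t(V) = 9*((10 + 8)/(-1/(15 + 3*V) + (V/(V + 0) - 3))) = 9*(18/(-1/(15 + 3*V) + (V/V - 3))) = 9*(18/(-1/(15 + 3*V) + (1 - 3))) = 9*(18/(-1/(15 + 3*V) - 2)) = 9*(18/(-2 - 1/(15 + 3*V))) = 162/(-2 - 1/(15 + 3*V)))
t(f(-5, -2)) - 1*(-374) = 486*(-5 - 1*(-4))/(31 + 6*(-4)) - 1*(-374) = 486*(-5 + 4)/(31 - 24) + 374 = 486*(-1)/7 + 374 = 486*(⅐)*(-1) + 374 = -486/7 + 374 = 2132/7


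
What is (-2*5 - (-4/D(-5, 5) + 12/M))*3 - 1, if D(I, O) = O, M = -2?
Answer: -53/5 ≈ -10.600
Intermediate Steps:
(-2*5 - (-4/D(-5, 5) + 12/M))*3 - 1 = (-2*5 - (-4/5 + 12/(-2)))*3 - 1 = (-10 - (-4*1/5 + 12*(-1/2)))*3 - 1 = (-10 - (-4/5 - 6))*3 - 1 = (-10 - 1*(-34/5))*3 - 1 = (-10 + 34/5)*3 - 1 = -16/5*3 - 1 = -48/5 - 1 = -53/5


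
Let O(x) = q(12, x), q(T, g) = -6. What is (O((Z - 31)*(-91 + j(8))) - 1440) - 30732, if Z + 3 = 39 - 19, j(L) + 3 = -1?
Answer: -32178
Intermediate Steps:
j(L) = -4 (j(L) = -3 - 1 = -4)
Z = 17 (Z = -3 + (39 - 19) = -3 + 20 = 17)
O(x) = -6
(O((Z - 31)*(-91 + j(8))) - 1440) - 30732 = (-6 - 1440) - 30732 = -1446 - 30732 = -32178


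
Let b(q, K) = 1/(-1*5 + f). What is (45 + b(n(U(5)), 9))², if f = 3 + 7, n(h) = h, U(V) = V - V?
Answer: 51076/25 ≈ 2043.0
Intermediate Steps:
U(V) = 0
f = 10
b(q, K) = ⅕ (b(q, K) = 1/(-1*5 + 10) = 1/(-5 + 10) = 1/5 = ⅕)
(45 + b(n(U(5)), 9))² = (45 + ⅕)² = (226/5)² = 51076/25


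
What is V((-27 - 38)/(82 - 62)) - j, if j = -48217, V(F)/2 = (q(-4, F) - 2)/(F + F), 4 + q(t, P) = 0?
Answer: 626845/13 ≈ 48219.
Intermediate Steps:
q(t, P) = -4 (q(t, P) = -4 + 0 = -4)
V(F) = -6/F (V(F) = 2*((-4 - 2)/(F + F)) = 2*(-6*1/(2*F)) = 2*(-3/F) = -6/F)
V((-27 - 38)/(82 - 62)) - j = -6*(82 - 62)/(-27 - 38) - 1*(-48217) = -6/((-65/20)) + 48217 = -6/((-65*1/20)) + 48217 = -6/(-13/4) + 48217 = -6*(-4/13) + 48217 = 24/13 + 48217 = 626845/13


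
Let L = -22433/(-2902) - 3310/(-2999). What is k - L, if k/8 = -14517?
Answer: -1010819871515/8703098 ≈ -1.1614e+5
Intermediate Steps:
L = 76882187/8703098 (L = -22433*(-1/2902) - 3310*(-1/2999) = 22433/2902 + 3310/2999 = 76882187/8703098 ≈ 8.8339)
k = -116136 (k = 8*(-14517) = -116136)
k - L = -116136 - 1*76882187/8703098 = -116136 - 76882187/8703098 = -1010819871515/8703098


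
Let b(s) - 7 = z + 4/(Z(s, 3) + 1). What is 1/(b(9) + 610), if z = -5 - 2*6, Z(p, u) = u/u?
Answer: 1/602 ≈ 0.0016611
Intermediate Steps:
Z(p, u) = 1
z = -17 (z = -5 - 12 = -17)
b(s) = -8 (b(s) = 7 + (-17 + 4/(1 + 1)) = 7 + (-17 + 4/2) = 7 + (-17 + 4*(1/2)) = 7 + (-17 + 2) = 7 - 15 = -8)
1/(b(9) + 610) = 1/(-8 + 610) = 1/602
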